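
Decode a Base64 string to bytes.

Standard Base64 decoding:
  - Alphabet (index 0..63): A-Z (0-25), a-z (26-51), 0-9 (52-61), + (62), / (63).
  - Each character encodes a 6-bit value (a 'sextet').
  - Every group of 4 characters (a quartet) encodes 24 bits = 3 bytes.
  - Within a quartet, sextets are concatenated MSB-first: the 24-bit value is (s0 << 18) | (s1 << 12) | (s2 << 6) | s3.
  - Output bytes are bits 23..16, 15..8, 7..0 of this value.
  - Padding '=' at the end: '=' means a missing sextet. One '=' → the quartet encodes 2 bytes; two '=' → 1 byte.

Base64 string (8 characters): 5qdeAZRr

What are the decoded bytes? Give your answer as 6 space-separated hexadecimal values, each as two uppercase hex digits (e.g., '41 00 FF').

Answer: E6 A7 5E 01 94 6B

Derivation:
After char 0 ('5'=57): chars_in_quartet=1 acc=0x39 bytes_emitted=0
After char 1 ('q'=42): chars_in_quartet=2 acc=0xE6A bytes_emitted=0
After char 2 ('d'=29): chars_in_quartet=3 acc=0x39A9D bytes_emitted=0
After char 3 ('e'=30): chars_in_quartet=4 acc=0xE6A75E -> emit E6 A7 5E, reset; bytes_emitted=3
After char 4 ('A'=0): chars_in_quartet=1 acc=0x0 bytes_emitted=3
After char 5 ('Z'=25): chars_in_quartet=2 acc=0x19 bytes_emitted=3
After char 6 ('R'=17): chars_in_quartet=3 acc=0x651 bytes_emitted=3
After char 7 ('r'=43): chars_in_quartet=4 acc=0x1946B -> emit 01 94 6B, reset; bytes_emitted=6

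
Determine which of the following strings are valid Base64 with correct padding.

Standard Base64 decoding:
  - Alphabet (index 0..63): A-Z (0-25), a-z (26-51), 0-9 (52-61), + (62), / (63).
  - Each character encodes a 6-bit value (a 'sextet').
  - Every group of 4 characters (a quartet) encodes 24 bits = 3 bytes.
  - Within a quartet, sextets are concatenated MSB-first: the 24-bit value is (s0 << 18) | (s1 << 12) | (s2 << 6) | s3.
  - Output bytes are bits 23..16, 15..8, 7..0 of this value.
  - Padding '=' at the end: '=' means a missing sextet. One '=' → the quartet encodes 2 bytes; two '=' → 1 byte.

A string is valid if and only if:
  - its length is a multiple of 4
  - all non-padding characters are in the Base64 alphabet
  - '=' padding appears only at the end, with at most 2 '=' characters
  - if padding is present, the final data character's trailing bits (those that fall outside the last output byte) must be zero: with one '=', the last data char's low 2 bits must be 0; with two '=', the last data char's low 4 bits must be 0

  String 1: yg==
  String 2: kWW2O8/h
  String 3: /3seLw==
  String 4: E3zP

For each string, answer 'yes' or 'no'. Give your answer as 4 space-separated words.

String 1: 'yg==' → valid
String 2: 'kWW2O8/h' → valid
String 3: '/3seLw==' → valid
String 4: 'E3zP' → valid

Answer: yes yes yes yes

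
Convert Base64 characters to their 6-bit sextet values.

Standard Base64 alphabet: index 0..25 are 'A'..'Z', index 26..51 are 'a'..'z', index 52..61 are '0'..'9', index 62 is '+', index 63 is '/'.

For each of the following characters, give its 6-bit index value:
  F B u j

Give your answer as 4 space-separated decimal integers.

Answer: 5 1 46 35

Derivation:
'F': A..Z range, ord('F') − ord('A') = 5
'B': A..Z range, ord('B') − ord('A') = 1
'u': a..z range, 26 + ord('u') − ord('a') = 46
'j': a..z range, 26 + ord('j') − ord('a') = 35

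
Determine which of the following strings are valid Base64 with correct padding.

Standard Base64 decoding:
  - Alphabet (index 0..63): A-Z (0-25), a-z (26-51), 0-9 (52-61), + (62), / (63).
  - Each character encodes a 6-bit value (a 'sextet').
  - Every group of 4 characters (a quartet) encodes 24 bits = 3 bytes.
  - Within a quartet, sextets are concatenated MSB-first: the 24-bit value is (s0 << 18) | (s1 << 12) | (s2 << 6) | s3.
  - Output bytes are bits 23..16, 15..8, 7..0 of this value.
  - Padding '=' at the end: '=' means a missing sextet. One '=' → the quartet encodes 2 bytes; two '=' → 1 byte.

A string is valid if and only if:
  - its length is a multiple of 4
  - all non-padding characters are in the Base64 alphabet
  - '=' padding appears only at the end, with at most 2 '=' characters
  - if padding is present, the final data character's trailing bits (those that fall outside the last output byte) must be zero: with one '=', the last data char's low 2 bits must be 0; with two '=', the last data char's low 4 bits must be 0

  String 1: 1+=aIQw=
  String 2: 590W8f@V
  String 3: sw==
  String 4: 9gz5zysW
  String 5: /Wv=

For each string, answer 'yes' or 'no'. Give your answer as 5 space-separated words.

String 1: '1+=aIQw=' → invalid (bad char(s): ['=']; '=' in middle)
String 2: '590W8f@V' → invalid (bad char(s): ['@'])
String 3: 'sw==' → valid
String 4: '9gz5zysW' → valid
String 5: '/Wv=' → invalid (bad trailing bits)

Answer: no no yes yes no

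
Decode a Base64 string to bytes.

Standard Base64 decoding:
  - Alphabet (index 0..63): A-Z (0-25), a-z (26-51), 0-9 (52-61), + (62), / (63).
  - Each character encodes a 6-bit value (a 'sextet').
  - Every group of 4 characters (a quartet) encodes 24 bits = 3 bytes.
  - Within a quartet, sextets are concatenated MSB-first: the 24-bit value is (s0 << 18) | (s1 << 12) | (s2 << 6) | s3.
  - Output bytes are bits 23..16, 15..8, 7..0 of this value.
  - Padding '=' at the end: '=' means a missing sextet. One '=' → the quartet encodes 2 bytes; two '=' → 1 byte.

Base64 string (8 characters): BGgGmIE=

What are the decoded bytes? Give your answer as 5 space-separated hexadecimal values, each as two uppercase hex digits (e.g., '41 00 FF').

After char 0 ('B'=1): chars_in_quartet=1 acc=0x1 bytes_emitted=0
After char 1 ('G'=6): chars_in_quartet=2 acc=0x46 bytes_emitted=0
After char 2 ('g'=32): chars_in_quartet=3 acc=0x11A0 bytes_emitted=0
After char 3 ('G'=6): chars_in_quartet=4 acc=0x46806 -> emit 04 68 06, reset; bytes_emitted=3
After char 4 ('m'=38): chars_in_quartet=1 acc=0x26 bytes_emitted=3
After char 5 ('I'=8): chars_in_quartet=2 acc=0x988 bytes_emitted=3
After char 6 ('E'=4): chars_in_quartet=3 acc=0x26204 bytes_emitted=3
Padding '=': partial quartet acc=0x26204 -> emit 98 81; bytes_emitted=5

Answer: 04 68 06 98 81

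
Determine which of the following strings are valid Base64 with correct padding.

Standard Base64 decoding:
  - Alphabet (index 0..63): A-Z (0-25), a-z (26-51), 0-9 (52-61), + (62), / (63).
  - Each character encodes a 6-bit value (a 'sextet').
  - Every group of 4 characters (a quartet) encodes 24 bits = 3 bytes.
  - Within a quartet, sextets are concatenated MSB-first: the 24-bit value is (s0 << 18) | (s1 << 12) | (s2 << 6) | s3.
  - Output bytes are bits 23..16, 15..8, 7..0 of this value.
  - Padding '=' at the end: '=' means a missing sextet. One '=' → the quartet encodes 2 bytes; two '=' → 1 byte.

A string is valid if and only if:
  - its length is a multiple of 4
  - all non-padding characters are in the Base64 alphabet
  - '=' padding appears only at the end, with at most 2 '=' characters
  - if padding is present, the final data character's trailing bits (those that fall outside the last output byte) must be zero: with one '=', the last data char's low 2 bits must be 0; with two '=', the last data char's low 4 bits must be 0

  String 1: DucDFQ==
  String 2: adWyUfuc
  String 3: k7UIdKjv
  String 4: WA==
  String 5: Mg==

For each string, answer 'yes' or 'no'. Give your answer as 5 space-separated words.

Answer: yes yes yes yes yes

Derivation:
String 1: 'DucDFQ==' → valid
String 2: 'adWyUfuc' → valid
String 3: 'k7UIdKjv' → valid
String 4: 'WA==' → valid
String 5: 'Mg==' → valid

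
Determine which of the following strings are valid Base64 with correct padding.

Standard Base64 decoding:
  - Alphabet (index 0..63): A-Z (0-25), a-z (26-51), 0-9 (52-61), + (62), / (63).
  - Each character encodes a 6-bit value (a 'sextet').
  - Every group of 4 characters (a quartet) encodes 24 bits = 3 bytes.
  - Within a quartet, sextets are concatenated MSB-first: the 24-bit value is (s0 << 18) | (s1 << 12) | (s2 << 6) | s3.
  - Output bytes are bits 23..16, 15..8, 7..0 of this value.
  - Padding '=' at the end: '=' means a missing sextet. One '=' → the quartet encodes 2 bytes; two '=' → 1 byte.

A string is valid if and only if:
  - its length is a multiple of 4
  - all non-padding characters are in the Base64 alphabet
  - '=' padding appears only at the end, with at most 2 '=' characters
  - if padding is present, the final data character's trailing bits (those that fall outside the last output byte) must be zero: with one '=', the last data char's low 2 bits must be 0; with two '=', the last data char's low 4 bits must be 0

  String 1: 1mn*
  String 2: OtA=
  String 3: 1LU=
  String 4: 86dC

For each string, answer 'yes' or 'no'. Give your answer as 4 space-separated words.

String 1: '1mn*' → invalid (bad char(s): ['*'])
String 2: 'OtA=' → valid
String 3: '1LU=' → valid
String 4: '86dC' → valid

Answer: no yes yes yes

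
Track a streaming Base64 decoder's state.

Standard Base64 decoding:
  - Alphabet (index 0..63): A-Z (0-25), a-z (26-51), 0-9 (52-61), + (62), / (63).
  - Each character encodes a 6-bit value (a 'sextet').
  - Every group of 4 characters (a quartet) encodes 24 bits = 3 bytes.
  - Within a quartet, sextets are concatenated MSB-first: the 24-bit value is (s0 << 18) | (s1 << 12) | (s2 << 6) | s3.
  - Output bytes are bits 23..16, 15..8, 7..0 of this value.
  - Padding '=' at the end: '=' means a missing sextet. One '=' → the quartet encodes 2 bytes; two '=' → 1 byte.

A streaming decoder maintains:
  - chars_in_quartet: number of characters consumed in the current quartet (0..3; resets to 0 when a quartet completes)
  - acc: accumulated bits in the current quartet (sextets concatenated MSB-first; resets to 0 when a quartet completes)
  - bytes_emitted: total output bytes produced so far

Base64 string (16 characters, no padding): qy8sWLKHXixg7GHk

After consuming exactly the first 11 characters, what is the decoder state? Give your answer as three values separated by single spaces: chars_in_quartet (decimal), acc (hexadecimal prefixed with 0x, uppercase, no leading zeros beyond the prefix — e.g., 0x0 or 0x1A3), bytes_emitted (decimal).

Answer: 3 0x178B1 6

Derivation:
After char 0 ('q'=42): chars_in_quartet=1 acc=0x2A bytes_emitted=0
After char 1 ('y'=50): chars_in_quartet=2 acc=0xAB2 bytes_emitted=0
After char 2 ('8'=60): chars_in_quartet=3 acc=0x2ACBC bytes_emitted=0
After char 3 ('s'=44): chars_in_quartet=4 acc=0xAB2F2C -> emit AB 2F 2C, reset; bytes_emitted=3
After char 4 ('W'=22): chars_in_quartet=1 acc=0x16 bytes_emitted=3
After char 5 ('L'=11): chars_in_quartet=2 acc=0x58B bytes_emitted=3
After char 6 ('K'=10): chars_in_quartet=3 acc=0x162CA bytes_emitted=3
After char 7 ('H'=7): chars_in_quartet=4 acc=0x58B287 -> emit 58 B2 87, reset; bytes_emitted=6
After char 8 ('X'=23): chars_in_quartet=1 acc=0x17 bytes_emitted=6
After char 9 ('i'=34): chars_in_quartet=2 acc=0x5E2 bytes_emitted=6
After char 10 ('x'=49): chars_in_quartet=3 acc=0x178B1 bytes_emitted=6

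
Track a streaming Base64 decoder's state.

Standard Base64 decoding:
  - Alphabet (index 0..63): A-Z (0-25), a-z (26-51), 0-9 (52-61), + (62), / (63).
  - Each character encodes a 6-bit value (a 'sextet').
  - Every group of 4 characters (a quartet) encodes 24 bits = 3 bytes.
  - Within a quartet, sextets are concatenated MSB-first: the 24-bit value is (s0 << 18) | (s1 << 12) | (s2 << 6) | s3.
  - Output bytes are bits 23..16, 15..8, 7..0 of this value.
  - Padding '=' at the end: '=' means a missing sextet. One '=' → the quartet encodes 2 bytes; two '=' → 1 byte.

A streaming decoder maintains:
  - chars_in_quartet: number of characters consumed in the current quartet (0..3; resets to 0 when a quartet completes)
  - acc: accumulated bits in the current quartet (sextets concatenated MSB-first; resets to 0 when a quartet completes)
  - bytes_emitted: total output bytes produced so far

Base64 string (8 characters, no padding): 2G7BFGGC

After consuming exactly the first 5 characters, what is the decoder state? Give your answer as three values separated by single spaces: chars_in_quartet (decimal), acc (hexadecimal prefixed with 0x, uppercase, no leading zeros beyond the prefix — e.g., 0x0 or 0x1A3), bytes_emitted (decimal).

Answer: 1 0x5 3

Derivation:
After char 0 ('2'=54): chars_in_quartet=1 acc=0x36 bytes_emitted=0
After char 1 ('G'=6): chars_in_quartet=2 acc=0xD86 bytes_emitted=0
After char 2 ('7'=59): chars_in_quartet=3 acc=0x361BB bytes_emitted=0
After char 3 ('B'=1): chars_in_quartet=4 acc=0xD86EC1 -> emit D8 6E C1, reset; bytes_emitted=3
After char 4 ('F'=5): chars_in_quartet=1 acc=0x5 bytes_emitted=3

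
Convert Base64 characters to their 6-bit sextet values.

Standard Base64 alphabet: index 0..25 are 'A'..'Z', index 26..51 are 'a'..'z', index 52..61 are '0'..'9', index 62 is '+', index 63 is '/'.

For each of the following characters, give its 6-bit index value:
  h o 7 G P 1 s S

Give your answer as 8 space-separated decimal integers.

Answer: 33 40 59 6 15 53 44 18

Derivation:
'h': a..z range, 26 + ord('h') − ord('a') = 33
'o': a..z range, 26 + ord('o') − ord('a') = 40
'7': 0..9 range, 52 + ord('7') − ord('0') = 59
'G': A..Z range, ord('G') − ord('A') = 6
'P': A..Z range, ord('P') − ord('A') = 15
'1': 0..9 range, 52 + ord('1') − ord('0') = 53
's': a..z range, 26 + ord('s') − ord('a') = 44
'S': A..Z range, ord('S') − ord('A') = 18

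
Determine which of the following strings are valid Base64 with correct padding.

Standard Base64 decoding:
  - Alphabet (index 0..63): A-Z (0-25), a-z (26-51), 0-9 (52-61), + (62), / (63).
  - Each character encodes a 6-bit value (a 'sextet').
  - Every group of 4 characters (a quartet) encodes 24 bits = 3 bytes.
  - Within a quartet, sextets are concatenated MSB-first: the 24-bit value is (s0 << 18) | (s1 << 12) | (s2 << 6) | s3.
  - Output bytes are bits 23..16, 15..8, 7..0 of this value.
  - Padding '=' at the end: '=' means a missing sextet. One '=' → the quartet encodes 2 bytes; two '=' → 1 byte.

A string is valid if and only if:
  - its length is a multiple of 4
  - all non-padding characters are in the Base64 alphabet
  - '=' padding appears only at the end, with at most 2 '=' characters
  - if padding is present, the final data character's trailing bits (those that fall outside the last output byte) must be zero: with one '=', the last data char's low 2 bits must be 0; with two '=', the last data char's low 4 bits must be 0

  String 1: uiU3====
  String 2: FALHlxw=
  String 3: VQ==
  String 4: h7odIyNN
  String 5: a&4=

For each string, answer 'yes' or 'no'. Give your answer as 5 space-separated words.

String 1: 'uiU3====' → invalid (4 pad chars (max 2))
String 2: 'FALHlxw=' → valid
String 3: 'VQ==' → valid
String 4: 'h7odIyNN' → valid
String 5: 'a&4=' → invalid (bad char(s): ['&'])

Answer: no yes yes yes no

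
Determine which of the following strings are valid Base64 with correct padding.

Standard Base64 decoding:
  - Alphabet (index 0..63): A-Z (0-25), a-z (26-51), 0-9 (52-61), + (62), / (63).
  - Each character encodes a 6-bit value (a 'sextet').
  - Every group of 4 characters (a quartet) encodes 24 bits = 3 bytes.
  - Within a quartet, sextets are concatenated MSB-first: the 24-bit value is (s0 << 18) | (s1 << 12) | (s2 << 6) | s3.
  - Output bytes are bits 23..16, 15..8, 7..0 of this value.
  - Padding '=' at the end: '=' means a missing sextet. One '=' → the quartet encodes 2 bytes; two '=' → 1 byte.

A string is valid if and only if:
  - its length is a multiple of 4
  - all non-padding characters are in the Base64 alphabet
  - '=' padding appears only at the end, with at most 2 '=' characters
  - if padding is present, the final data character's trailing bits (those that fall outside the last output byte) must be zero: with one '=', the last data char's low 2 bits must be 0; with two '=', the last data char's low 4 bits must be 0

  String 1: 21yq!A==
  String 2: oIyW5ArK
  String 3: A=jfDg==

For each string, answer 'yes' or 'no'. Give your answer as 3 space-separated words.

Answer: no yes no

Derivation:
String 1: '21yq!A==' → invalid (bad char(s): ['!'])
String 2: 'oIyW5ArK' → valid
String 3: 'A=jfDg==' → invalid (bad char(s): ['=']; '=' in middle)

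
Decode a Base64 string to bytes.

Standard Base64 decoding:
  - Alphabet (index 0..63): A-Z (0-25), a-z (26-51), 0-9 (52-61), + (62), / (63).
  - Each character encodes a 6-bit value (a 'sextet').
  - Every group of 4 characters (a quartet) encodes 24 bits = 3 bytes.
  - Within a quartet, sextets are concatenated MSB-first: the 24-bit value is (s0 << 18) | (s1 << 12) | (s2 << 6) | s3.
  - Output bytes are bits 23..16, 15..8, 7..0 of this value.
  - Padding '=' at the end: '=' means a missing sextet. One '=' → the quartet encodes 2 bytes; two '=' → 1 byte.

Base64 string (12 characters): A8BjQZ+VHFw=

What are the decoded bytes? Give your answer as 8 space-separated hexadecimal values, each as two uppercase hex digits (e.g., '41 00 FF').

After char 0 ('A'=0): chars_in_quartet=1 acc=0x0 bytes_emitted=0
After char 1 ('8'=60): chars_in_quartet=2 acc=0x3C bytes_emitted=0
After char 2 ('B'=1): chars_in_quartet=3 acc=0xF01 bytes_emitted=0
After char 3 ('j'=35): chars_in_quartet=4 acc=0x3C063 -> emit 03 C0 63, reset; bytes_emitted=3
After char 4 ('Q'=16): chars_in_quartet=1 acc=0x10 bytes_emitted=3
After char 5 ('Z'=25): chars_in_quartet=2 acc=0x419 bytes_emitted=3
After char 6 ('+'=62): chars_in_quartet=3 acc=0x1067E bytes_emitted=3
After char 7 ('V'=21): chars_in_quartet=4 acc=0x419F95 -> emit 41 9F 95, reset; bytes_emitted=6
After char 8 ('H'=7): chars_in_quartet=1 acc=0x7 bytes_emitted=6
After char 9 ('F'=5): chars_in_quartet=2 acc=0x1C5 bytes_emitted=6
After char 10 ('w'=48): chars_in_quartet=3 acc=0x7170 bytes_emitted=6
Padding '=': partial quartet acc=0x7170 -> emit 1C 5C; bytes_emitted=8

Answer: 03 C0 63 41 9F 95 1C 5C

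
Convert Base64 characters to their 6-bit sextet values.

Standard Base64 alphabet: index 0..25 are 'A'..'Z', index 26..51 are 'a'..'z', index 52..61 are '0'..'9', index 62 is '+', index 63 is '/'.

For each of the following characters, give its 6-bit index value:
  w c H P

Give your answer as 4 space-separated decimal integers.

'w': a..z range, 26 + ord('w') − ord('a') = 48
'c': a..z range, 26 + ord('c') − ord('a') = 28
'H': A..Z range, ord('H') − ord('A') = 7
'P': A..Z range, ord('P') − ord('A') = 15

Answer: 48 28 7 15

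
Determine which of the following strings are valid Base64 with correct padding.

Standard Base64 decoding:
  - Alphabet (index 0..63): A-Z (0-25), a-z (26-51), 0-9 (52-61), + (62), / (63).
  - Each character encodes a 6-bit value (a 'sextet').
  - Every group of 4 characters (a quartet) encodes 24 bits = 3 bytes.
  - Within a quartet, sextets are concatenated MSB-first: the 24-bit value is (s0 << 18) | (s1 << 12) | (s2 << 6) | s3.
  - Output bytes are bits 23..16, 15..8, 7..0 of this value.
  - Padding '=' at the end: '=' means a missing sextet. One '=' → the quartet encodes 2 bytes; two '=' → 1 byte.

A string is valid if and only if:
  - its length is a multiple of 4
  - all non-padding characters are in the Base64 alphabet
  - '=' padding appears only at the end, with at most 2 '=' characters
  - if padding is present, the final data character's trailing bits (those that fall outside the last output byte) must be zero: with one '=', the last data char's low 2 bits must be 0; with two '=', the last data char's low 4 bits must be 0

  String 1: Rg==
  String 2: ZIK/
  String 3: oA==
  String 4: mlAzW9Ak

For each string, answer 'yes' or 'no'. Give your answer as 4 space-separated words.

String 1: 'Rg==' → valid
String 2: 'ZIK/' → valid
String 3: 'oA==' → valid
String 4: 'mlAzW9Ak' → valid

Answer: yes yes yes yes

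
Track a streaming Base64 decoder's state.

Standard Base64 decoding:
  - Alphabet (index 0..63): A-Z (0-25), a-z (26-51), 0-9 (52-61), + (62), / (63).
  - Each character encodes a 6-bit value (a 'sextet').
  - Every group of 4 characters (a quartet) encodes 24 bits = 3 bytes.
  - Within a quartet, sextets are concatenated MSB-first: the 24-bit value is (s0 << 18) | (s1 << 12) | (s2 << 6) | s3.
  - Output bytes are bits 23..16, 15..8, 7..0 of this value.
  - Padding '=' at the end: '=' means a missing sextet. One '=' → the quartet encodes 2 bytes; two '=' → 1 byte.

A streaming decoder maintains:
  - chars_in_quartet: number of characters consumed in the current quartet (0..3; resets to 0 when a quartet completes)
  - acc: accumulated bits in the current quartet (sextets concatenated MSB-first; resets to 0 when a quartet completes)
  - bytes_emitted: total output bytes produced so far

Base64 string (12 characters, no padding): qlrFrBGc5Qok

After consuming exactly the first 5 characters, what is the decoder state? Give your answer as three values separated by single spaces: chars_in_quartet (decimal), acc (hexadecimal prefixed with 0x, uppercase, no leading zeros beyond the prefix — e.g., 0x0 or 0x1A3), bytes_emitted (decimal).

After char 0 ('q'=42): chars_in_quartet=1 acc=0x2A bytes_emitted=0
After char 1 ('l'=37): chars_in_quartet=2 acc=0xAA5 bytes_emitted=0
After char 2 ('r'=43): chars_in_quartet=3 acc=0x2A96B bytes_emitted=0
After char 3 ('F'=5): chars_in_quartet=4 acc=0xAA5AC5 -> emit AA 5A C5, reset; bytes_emitted=3
After char 4 ('r'=43): chars_in_quartet=1 acc=0x2B bytes_emitted=3

Answer: 1 0x2B 3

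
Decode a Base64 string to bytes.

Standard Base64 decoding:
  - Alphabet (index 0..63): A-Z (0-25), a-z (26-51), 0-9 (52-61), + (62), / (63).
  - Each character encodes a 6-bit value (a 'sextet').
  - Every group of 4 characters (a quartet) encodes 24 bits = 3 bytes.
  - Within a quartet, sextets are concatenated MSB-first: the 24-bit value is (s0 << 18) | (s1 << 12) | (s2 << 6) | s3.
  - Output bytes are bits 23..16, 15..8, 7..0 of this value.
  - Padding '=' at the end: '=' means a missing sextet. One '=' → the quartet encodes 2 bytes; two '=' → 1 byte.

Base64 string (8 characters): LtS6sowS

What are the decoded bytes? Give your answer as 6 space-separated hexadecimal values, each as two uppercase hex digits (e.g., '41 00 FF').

After char 0 ('L'=11): chars_in_quartet=1 acc=0xB bytes_emitted=0
After char 1 ('t'=45): chars_in_quartet=2 acc=0x2ED bytes_emitted=0
After char 2 ('S'=18): chars_in_quartet=3 acc=0xBB52 bytes_emitted=0
After char 3 ('6'=58): chars_in_quartet=4 acc=0x2ED4BA -> emit 2E D4 BA, reset; bytes_emitted=3
After char 4 ('s'=44): chars_in_quartet=1 acc=0x2C bytes_emitted=3
After char 5 ('o'=40): chars_in_quartet=2 acc=0xB28 bytes_emitted=3
After char 6 ('w'=48): chars_in_quartet=3 acc=0x2CA30 bytes_emitted=3
After char 7 ('S'=18): chars_in_quartet=4 acc=0xB28C12 -> emit B2 8C 12, reset; bytes_emitted=6

Answer: 2E D4 BA B2 8C 12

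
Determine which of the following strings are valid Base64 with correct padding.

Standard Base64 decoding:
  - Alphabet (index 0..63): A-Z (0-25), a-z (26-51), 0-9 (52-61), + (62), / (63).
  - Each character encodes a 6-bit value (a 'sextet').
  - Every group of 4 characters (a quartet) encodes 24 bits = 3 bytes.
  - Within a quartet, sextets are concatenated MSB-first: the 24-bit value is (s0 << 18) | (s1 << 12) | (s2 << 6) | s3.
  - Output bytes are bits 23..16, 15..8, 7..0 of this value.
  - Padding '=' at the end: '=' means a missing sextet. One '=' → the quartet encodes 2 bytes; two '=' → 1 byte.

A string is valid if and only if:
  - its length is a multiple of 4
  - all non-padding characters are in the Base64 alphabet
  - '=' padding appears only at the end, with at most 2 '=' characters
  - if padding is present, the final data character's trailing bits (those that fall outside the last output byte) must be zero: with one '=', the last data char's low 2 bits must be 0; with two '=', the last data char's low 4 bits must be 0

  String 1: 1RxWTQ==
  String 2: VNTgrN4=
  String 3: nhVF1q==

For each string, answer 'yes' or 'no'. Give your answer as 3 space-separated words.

Answer: yes yes no

Derivation:
String 1: '1RxWTQ==' → valid
String 2: 'VNTgrN4=' → valid
String 3: 'nhVF1q==' → invalid (bad trailing bits)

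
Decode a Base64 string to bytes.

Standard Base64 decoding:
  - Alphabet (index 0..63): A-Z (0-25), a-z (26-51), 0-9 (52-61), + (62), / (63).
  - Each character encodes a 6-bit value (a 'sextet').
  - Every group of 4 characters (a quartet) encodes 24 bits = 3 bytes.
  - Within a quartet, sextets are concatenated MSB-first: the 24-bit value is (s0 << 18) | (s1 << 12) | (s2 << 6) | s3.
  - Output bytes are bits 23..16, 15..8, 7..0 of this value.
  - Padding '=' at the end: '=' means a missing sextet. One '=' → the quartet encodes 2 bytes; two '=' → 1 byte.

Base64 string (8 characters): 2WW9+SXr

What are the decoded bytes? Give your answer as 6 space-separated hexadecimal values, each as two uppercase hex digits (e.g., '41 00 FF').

After char 0 ('2'=54): chars_in_quartet=1 acc=0x36 bytes_emitted=0
After char 1 ('W'=22): chars_in_quartet=2 acc=0xD96 bytes_emitted=0
After char 2 ('W'=22): chars_in_quartet=3 acc=0x36596 bytes_emitted=0
After char 3 ('9'=61): chars_in_quartet=4 acc=0xD965BD -> emit D9 65 BD, reset; bytes_emitted=3
After char 4 ('+'=62): chars_in_quartet=1 acc=0x3E bytes_emitted=3
After char 5 ('S'=18): chars_in_quartet=2 acc=0xF92 bytes_emitted=3
After char 6 ('X'=23): chars_in_quartet=3 acc=0x3E497 bytes_emitted=3
After char 7 ('r'=43): chars_in_quartet=4 acc=0xF925EB -> emit F9 25 EB, reset; bytes_emitted=6

Answer: D9 65 BD F9 25 EB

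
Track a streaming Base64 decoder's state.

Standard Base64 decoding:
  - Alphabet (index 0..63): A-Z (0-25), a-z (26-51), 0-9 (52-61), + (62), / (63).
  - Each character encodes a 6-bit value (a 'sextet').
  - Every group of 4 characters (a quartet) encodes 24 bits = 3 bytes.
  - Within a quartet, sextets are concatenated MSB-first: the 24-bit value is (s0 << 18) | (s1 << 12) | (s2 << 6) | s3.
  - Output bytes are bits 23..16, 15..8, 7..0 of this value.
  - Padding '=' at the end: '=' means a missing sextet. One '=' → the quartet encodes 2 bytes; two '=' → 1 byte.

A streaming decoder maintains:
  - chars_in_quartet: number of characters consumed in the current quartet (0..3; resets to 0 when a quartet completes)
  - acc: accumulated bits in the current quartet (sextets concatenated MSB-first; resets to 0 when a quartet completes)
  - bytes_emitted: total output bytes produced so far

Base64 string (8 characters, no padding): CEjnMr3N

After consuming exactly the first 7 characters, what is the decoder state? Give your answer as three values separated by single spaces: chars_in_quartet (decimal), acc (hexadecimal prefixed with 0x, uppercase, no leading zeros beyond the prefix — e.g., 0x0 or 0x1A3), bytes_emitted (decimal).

After char 0 ('C'=2): chars_in_quartet=1 acc=0x2 bytes_emitted=0
After char 1 ('E'=4): chars_in_quartet=2 acc=0x84 bytes_emitted=0
After char 2 ('j'=35): chars_in_quartet=3 acc=0x2123 bytes_emitted=0
After char 3 ('n'=39): chars_in_quartet=4 acc=0x848E7 -> emit 08 48 E7, reset; bytes_emitted=3
After char 4 ('M'=12): chars_in_quartet=1 acc=0xC bytes_emitted=3
After char 5 ('r'=43): chars_in_quartet=2 acc=0x32B bytes_emitted=3
After char 6 ('3'=55): chars_in_quartet=3 acc=0xCAF7 bytes_emitted=3

Answer: 3 0xCAF7 3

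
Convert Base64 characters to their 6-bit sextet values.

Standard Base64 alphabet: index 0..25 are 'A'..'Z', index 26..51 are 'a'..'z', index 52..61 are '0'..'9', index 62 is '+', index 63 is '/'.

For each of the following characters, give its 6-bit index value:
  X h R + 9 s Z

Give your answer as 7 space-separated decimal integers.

Answer: 23 33 17 62 61 44 25

Derivation:
'X': A..Z range, ord('X') − ord('A') = 23
'h': a..z range, 26 + ord('h') − ord('a') = 33
'R': A..Z range, ord('R') − ord('A') = 17
'+': index 62
'9': 0..9 range, 52 + ord('9') − ord('0') = 61
's': a..z range, 26 + ord('s') − ord('a') = 44
'Z': A..Z range, ord('Z') − ord('A') = 25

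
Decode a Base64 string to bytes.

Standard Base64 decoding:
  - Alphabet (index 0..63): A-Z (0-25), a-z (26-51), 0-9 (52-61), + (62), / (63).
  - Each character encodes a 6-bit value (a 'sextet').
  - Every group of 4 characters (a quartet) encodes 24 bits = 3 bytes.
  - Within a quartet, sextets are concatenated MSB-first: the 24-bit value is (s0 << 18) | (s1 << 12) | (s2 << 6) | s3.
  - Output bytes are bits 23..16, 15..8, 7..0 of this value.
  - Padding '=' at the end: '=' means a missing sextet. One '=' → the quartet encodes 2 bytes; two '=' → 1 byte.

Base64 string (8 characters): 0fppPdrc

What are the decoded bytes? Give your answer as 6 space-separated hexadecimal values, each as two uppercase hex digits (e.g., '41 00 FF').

Answer: D1 FA 69 3D DA DC

Derivation:
After char 0 ('0'=52): chars_in_quartet=1 acc=0x34 bytes_emitted=0
After char 1 ('f'=31): chars_in_quartet=2 acc=0xD1F bytes_emitted=0
After char 2 ('p'=41): chars_in_quartet=3 acc=0x347E9 bytes_emitted=0
After char 3 ('p'=41): chars_in_quartet=4 acc=0xD1FA69 -> emit D1 FA 69, reset; bytes_emitted=3
After char 4 ('P'=15): chars_in_quartet=1 acc=0xF bytes_emitted=3
After char 5 ('d'=29): chars_in_quartet=2 acc=0x3DD bytes_emitted=3
After char 6 ('r'=43): chars_in_quartet=3 acc=0xF76B bytes_emitted=3
After char 7 ('c'=28): chars_in_quartet=4 acc=0x3DDADC -> emit 3D DA DC, reset; bytes_emitted=6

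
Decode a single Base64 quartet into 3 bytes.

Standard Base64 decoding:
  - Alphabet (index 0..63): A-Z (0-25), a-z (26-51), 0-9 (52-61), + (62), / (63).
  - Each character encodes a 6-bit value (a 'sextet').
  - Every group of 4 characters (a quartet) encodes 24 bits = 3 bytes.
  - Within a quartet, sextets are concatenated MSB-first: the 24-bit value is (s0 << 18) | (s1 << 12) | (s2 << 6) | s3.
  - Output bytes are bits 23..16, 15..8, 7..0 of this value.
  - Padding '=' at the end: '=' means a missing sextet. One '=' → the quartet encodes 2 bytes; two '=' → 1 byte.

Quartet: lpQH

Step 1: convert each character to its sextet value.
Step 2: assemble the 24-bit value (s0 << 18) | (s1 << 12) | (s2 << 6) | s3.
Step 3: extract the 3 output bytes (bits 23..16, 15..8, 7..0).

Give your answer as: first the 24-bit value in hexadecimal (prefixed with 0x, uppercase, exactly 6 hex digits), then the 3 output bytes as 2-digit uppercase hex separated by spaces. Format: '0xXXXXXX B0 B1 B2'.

Answer: 0x969407 96 94 07

Derivation:
Sextets: l=37, p=41, Q=16, H=7
24-bit: (37<<18) | (41<<12) | (16<<6) | 7
      = 0x940000 | 0x029000 | 0x000400 | 0x000007
      = 0x969407
Bytes: (v>>16)&0xFF=96, (v>>8)&0xFF=94, v&0xFF=07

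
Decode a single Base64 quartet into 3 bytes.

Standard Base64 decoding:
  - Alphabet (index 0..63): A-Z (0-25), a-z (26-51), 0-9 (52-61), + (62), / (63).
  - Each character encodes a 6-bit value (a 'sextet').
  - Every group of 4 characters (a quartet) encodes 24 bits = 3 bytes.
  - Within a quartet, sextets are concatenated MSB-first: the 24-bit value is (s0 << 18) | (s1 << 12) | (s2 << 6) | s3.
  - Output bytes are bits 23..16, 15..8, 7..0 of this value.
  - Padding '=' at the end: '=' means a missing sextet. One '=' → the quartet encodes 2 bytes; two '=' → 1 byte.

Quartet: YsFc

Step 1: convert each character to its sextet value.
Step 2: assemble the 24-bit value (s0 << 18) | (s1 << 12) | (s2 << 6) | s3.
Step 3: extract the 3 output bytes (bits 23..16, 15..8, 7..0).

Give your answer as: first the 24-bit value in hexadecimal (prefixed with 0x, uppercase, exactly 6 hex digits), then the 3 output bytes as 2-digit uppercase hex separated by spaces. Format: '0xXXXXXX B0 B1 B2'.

Sextets: Y=24, s=44, F=5, c=28
24-bit: (24<<18) | (44<<12) | (5<<6) | 28
      = 0x600000 | 0x02C000 | 0x000140 | 0x00001C
      = 0x62C15C
Bytes: (v>>16)&0xFF=62, (v>>8)&0xFF=C1, v&0xFF=5C

Answer: 0x62C15C 62 C1 5C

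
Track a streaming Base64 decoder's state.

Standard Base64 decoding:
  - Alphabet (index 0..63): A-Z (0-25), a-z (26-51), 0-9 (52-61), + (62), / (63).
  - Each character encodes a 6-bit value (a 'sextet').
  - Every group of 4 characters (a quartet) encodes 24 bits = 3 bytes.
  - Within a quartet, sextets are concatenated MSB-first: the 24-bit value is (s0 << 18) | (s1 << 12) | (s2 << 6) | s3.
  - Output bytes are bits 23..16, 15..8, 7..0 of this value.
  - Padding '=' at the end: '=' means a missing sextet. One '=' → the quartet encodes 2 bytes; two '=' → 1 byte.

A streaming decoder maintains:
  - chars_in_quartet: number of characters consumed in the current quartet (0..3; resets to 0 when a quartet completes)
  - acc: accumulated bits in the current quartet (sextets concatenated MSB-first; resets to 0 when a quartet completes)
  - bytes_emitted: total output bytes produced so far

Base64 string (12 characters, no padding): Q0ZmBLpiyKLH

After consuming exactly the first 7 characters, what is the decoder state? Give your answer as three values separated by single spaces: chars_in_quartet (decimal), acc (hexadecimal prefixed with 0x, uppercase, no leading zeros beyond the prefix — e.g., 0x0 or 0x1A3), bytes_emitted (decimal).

After char 0 ('Q'=16): chars_in_quartet=1 acc=0x10 bytes_emitted=0
After char 1 ('0'=52): chars_in_quartet=2 acc=0x434 bytes_emitted=0
After char 2 ('Z'=25): chars_in_quartet=3 acc=0x10D19 bytes_emitted=0
After char 3 ('m'=38): chars_in_quartet=4 acc=0x434666 -> emit 43 46 66, reset; bytes_emitted=3
After char 4 ('B'=1): chars_in_quartet=1 acc=0x1 bytes_emitted=3
After char 5 ('L'=11): chars_in_quartet=2 acc=0x4B bytes_emitted=3
After char 6 ('p'=41): chars_in_quartet=3 acc=0x12E9 bytes_emitted=3

Answer: 3 0x12E9 3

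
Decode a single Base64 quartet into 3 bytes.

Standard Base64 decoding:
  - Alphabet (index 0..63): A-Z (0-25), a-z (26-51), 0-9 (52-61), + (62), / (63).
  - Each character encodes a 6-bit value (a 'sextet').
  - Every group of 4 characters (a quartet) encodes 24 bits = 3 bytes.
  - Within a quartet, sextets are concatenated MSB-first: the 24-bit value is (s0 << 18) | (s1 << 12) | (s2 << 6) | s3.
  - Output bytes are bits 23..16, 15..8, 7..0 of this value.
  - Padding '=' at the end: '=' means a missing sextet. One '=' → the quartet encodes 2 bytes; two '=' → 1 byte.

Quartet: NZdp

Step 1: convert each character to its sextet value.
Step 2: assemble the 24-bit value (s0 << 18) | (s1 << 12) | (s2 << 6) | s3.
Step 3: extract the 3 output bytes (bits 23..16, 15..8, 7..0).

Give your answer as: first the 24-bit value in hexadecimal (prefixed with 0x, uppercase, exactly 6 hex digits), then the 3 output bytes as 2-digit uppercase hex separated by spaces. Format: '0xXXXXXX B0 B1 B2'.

Answer: 0x359769 35 97 69

Derivation:
Sextets: N=13, Z=25, d=29, p=41
24-bit: (13<<18) | (25<<12) | (29<<6) | 41
      = 0x340000 | 0x019000 | 0x000740 | 0x000029
      = 0x359769
Bytes: (v>>16)&0xFF=35, (v>>8)&0xFF=97, v&0xFF=69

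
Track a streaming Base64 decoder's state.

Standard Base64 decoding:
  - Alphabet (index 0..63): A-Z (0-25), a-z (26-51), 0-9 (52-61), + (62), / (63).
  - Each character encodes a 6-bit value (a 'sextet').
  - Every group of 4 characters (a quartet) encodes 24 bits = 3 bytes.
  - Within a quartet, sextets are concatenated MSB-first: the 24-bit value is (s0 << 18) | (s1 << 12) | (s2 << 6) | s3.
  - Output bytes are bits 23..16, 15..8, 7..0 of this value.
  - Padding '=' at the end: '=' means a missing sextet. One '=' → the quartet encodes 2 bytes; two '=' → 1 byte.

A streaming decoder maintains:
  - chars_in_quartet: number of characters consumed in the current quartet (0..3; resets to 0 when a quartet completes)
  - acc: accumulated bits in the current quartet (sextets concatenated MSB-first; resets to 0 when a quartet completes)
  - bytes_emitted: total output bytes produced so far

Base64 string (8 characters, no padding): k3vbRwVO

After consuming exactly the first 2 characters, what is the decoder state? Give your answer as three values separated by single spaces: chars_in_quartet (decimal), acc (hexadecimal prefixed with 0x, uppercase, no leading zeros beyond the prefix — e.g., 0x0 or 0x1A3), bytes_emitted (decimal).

After char 0 ('k'=36): chars_in_quartet=1 acc=0x24 bytes_emitted=0
After char 1 ('3'=55): chars_in_quartet=2 acc=0x937 bytes_emitted=0

Answer: 2 0x937 0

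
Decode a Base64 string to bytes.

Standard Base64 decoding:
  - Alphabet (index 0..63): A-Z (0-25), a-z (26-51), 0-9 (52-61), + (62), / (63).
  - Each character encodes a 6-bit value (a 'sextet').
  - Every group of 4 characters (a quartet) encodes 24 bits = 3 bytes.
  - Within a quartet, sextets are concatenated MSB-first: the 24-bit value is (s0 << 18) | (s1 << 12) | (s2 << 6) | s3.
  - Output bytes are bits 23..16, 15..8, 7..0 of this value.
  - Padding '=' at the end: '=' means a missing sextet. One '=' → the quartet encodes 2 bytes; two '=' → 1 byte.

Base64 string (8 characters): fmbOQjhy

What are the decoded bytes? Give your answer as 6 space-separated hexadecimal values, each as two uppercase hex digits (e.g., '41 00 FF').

Answer: 7E 66 CE 42 38 72

Derivation:
After char 0 ('f'=31): chars_in_quartet=1 acc=0x1F bytes_emitted=0
After char 1 ('m'=38): chars_in_quartet=2 acc=0x7E6 bytes_emitted=0
After char 2 ('b'=27): chars_in_quartet=3 acc=0x1F99B bytes_emitted=0
After char 3 ('O'=14): chars_in_quartet=4 acc=0x7E66CE -> emit 7E 66 CE, reset; bytes_emitted=3
After char 4 ('Q'=16): chars_in_quartet=1 acc=0x10 bytes_emitted=3
After char 5 ('j'=35): chars_in_quartet=2 acc=0x423 bytes_emitted=3
After char 6 ('h'=33): chars_in_quartet=3 acc=0x108E1 bytes_emitted=3
After char 7 ('y'=50): chars_in_quartet=4 acc=0x423872 -> emit 42 38 72, reset; bytes_emitted=6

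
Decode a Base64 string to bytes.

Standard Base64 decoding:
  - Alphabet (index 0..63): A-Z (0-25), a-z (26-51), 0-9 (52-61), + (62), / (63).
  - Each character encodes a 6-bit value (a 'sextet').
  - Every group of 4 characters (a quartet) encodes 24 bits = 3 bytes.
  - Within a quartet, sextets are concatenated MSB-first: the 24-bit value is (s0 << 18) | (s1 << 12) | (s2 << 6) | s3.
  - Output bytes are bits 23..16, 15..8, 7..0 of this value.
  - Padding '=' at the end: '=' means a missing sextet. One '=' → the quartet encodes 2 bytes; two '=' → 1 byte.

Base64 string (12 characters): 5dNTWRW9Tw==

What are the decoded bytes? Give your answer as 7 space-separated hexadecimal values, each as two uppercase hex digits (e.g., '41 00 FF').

Answer: E5 D3 53 59 15 BD 4F

Derivation:
After char 0 ('5'=57): chars_in_quartet=1 acc=0x39 bytes_emitted=0
After char 1 ('d'=29): chars_in_quartet=2 acc=0xE5D bytes_emitted=0
After char 2 ('N'=13): chars_in_quartet=3 acc=0x3974D bytes_emitted=0
After char 3 ('T'=19): chars_in_quartet=4 acc=0xE5D353 -> emit E5 D3 53, reset; bytes_emitted=3
After char 4 ('W'=22): chars_in_quartet=1 acc=0x16 bytes_emitted=3
After char 5 ('R'=17): chars_in_quartet=2 acc=0x591 bytes_emitted=3
After char 6 ('W'=22): chars_in_quartet=3 acc=0x16456 bytes_emitted=3
After char 7 ('9'=61): chars_in_quartet=4 acc=0x5915BD -> emit 59 15 BD, reset; bytes_emitted=6
After char 8 ('T'=19): chars_in_quartet=1 acc=0x13 bytes_emitted=6
After char 9 ('w'=48): chars_in_quartet=2 acc=0x4F0 bytes_emitted=6
Padding '==': partial quartet acc=0x4F0 -> emit 4F; bytes_emitted=7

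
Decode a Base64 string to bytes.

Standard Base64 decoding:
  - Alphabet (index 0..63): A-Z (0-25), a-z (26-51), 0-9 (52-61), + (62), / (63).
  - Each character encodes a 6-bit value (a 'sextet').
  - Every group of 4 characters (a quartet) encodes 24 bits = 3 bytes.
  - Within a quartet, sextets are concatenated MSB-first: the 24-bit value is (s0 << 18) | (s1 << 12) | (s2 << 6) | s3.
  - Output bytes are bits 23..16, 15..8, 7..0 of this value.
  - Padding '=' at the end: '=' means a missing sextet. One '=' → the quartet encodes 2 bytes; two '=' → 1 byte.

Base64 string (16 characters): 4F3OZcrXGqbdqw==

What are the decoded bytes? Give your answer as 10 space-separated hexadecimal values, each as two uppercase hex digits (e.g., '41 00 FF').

After char 0 ('4'=56): chars_in_quartet=1 acc=0x38 bytes_emitted=0
After char 1 ('F'=5): chars_in_quartet=2 acc=0xE05 bytes_emitted=0
After char 2 ('3'=55): chars_in_quartet=3 acc=0x38177 bytes_emitted=0
After char 3 ('O'=14): chars_in_quartet=4 acc=0xE05DCE -> emit E0 5D CE, reset; bytes_emitted=3
After char 4 ('Z'=25): chars_in_quartet=1 acc=0x19 bytes_emitted=3
After char 5 ('c'=28): chars_in_quartet=2 acc=0x65C bytes_emitted=3
After char 6 ('r'=43): chars_in_quartet=3 acc=0x1972B bytes_emitted=3
After char 7 ('X'=23): chars_in_quartet=4 acc=0x65CAD7 -> emit 65 CA D7, reset; bytes_emitted=6
After char 8 ('G'=6): chars_in_quartet=1 acc=0x6 bytes_emitted=6
After char 9 ('q'=42): chars_in_quartet=2 acc=0x1AA bytes_emitted=6
After char 10 ('b'=27): chars_in_quartet=3 acc=0x6A9B bytes_emitted=6
After char 11 ('d'=29): chars_in_quartet=4 acc=0x1AA6DD -> emit 1A A6 DD, reset; bytes_emitted=9
After char 12 ('q'=42): chars_in_quartet=1 acc=0x2A bytes_emitted=9
After char 13 ('w'=48): chars_in_quartet=2 acc=0xAB0 bytes_emitted=9
Padding '==': partial quartet acc=0xAB0 -> emit AB; bytes_emitted=10

Answer: E0 5D CE 65 CA D7 1A A6 DD AB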